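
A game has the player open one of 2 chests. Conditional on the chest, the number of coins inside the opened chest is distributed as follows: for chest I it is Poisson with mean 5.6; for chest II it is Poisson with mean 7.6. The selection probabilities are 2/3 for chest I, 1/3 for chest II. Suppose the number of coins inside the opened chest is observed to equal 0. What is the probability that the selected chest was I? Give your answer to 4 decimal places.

0.9366

Likelihoods P(X=0 | ·): I: 0.00369786; II: 0.000500451.
Posterior ∝ prior × likelihood. Numerator for I: 0.666667·0.00369786 = 0.00246524.
Normalizing constant: 0.666667·0.00369786 + 0.333333·0.000500451 = 0.00263206.
P(I | observation) = 0.00246524 / 0.00263206 = 0.936621.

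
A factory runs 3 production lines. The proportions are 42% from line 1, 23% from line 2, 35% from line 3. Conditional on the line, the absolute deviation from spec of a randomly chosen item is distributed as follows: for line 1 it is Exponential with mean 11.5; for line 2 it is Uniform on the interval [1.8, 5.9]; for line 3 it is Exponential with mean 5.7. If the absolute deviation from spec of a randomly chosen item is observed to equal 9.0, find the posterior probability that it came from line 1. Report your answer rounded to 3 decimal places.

0.569

Likelihoods f(9.0 | ·): 1: 0.0397575; 2: 0; 3: 0.036174.
Posterior ∝ prior × likelihood. Numerator for 1: 0.42·0.0397575 = 0.0166982.
Normalizing constant: 0.42·0.0397575 + 0.23·0 + 0.35·0.036174 = 0.0293591.
P(1 | observation) = 0.0166982 / 0.0293591 = 0.568756.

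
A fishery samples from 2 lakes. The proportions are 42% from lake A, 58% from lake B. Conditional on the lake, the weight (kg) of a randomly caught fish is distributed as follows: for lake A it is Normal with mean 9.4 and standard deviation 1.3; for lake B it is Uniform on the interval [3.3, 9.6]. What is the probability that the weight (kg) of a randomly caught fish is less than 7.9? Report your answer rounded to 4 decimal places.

0.4757

Conditional on each lake, P(X < 7.9): A: 0.124282; B: 0.730159.
By total probability, P(X < 7.9) = 0.42·0.124282 + 0.58·0.730159 = 0.47569.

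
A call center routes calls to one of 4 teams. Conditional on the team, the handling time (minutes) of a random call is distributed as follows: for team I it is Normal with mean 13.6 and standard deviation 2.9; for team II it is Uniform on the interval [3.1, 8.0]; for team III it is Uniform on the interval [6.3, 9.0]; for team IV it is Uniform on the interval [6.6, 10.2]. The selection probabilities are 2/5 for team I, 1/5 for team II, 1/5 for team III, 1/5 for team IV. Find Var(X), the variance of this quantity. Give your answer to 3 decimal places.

14.805

Per component, I: μ=13.6, E[X²]=193.37; II: μ=5.55, E[X²]=32.8033; III: μ=7.65, E[X²]=59.13; IV: μ=8.4, E[X²]=71.64.
E[X] = 0.4·13.6 + 0.2·5.55 + 0.2·7.65 + 0.2·8.4 = 9.76.
E[X²] = 0.4·193.37 + 0.2·32.8033 + 0.2·59.13 + 0.2·71.64 = 110.063.
Var(X) = E[X²] − (E[X])² = 110.063 − 95.2576 = 14.8051.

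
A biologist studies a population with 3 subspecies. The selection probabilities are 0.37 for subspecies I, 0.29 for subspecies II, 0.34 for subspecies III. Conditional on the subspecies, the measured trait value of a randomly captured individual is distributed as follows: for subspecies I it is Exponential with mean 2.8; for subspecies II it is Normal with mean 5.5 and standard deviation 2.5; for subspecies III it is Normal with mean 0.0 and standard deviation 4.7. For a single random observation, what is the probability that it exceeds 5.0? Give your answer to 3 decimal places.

0.279

Conditional on each subspecies, P(X > 5.0): I: 0.167677; II: 0.57926; III: 0.143703.
By total probability, P(X > 5.0) = 0.37·0.167677 + 0.29·0.57926 + 0.34·0.143703 = 0.278885.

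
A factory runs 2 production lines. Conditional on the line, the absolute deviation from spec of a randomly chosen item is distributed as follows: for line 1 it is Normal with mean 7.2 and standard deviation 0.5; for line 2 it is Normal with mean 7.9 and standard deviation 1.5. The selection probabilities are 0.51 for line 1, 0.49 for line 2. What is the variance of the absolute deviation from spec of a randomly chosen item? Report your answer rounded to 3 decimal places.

Per component, 1: μ=7.2, E[X²]=52.09; 2: μ=7.9, E[X²]=64.66.
E[X] = 0.51·7.2 + 0.49·7.9 = 7.543.
E[X²] = 0.51·52.09 + 0.49·64.66 = 58.2493.
Var(X) = E[X²] − (E[X])² = 58.2493 − 56.8968 = 1.35245.

1.352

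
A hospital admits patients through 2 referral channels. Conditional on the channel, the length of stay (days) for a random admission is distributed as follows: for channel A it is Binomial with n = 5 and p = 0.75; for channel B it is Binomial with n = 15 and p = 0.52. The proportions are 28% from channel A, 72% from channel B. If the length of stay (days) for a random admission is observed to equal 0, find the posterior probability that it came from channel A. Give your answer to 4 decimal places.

0.9583

Likelihoods P(X=0 | ·): A: 0.000976562; B: 1.65432e-05.
Posterior ∝ prior × likelihood. Numerator for A: 0.28·0.000976562 = 0.000273438.
Normalizing constant: 0.28·0.000976562 + 0.72·1.65432e-05 = 0.000285349.
P(A | observation) = 0.000273438 / 0.000285349 = 0.958258.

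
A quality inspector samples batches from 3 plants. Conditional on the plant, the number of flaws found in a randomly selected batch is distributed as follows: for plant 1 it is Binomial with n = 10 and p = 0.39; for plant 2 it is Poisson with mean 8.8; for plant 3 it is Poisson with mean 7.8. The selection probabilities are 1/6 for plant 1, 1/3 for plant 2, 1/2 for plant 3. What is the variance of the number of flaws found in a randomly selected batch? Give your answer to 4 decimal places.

9.9979

Per component, 1: μ=3.9, E[X²]=17.589; 2: μ=8.8, E[X²]=86.24; 3: μ=7.8, E[X²]=68.64.
E[X] = 0.166667·3.9 + 0.333333·8.8 + 0.5·7.8 = 7.48333.
E[X²] = 0.166667·17.589 + 0.333333·86.24 + 0.5·68.64 = 65.9982.
Var(X) = E[X²] − (E[X])² = 65.9982 − 56.0003 = 9.99789.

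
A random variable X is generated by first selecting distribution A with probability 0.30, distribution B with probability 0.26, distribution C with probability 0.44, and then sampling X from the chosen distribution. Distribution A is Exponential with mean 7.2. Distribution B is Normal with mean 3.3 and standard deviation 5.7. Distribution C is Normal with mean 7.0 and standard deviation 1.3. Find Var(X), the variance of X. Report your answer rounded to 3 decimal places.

27.501

Per component, A: μ=7.2, E[X²]=103.68; B: μ=3.3, E[X²]=43.38; C: μ=7, E[X²]=50.69.
E[X] = 0.3·7.2 + 0.26·3.3 + 0.44·7 = 6.098.
E[X²] = 0.3·103.68 + 0.26·43.38 + 0.44·50.69 = 64.6864.
Var(X) = E[X²] − (E[X])² = 64.6864 − 37.1856 = 27.5008.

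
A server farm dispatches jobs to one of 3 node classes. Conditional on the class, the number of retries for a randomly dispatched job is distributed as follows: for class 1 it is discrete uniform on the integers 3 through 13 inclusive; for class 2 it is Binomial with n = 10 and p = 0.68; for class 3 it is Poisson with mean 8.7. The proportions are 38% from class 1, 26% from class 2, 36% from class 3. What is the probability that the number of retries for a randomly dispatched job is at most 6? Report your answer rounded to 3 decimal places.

0.328

Conditional on each class, P(X ≤ 6): 1: 0.363636; 2: 0.404363; 3: 0.235488.
By total probability, P(X ≤ 6) = 0.38·0.363636 + 0.26·0.404363 + 0.36·0.235488 = 0.328092.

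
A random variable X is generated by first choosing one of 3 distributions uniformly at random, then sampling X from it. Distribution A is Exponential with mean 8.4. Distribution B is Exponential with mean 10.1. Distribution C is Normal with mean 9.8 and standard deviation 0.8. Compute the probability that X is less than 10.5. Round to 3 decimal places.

0.723

Conditional on each component, P(X < 10.5): A: 0.713495; B: 0.646405; C: 0.809213.
By total probability, P(X < 10.5) = 0.333333·0.713495 + 0.333333·0.646405 + 0.333333·0.809213 = 0.723038.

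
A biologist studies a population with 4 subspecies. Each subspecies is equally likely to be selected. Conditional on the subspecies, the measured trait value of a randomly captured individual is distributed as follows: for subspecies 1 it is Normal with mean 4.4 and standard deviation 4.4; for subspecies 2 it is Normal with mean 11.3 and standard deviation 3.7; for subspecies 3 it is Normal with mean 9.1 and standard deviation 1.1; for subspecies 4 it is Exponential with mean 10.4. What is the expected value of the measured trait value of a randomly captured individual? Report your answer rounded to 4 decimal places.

8.8000

Component means — 1: 4.4; 2: 11.3; 3: 9.1; 4: 10.4.
E[X] = 0.25·4.4 + 0.25·11.3 + 0.25·9.1 + 0.25·10.4 = 8.8.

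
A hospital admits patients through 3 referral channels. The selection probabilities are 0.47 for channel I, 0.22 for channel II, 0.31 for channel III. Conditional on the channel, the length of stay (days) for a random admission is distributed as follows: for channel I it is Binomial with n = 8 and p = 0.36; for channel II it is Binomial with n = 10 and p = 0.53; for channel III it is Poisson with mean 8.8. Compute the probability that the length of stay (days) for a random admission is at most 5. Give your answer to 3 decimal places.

0.616

Conditional on each channel, P(X ≤ 5): I: 0.970741; II: 0.547373; III: 0.128387.
By total probability, P(X ≤ 5) = 0.47·0.970741 + 0.22·0.547373 + 0.31·0.128387 = 0.61647.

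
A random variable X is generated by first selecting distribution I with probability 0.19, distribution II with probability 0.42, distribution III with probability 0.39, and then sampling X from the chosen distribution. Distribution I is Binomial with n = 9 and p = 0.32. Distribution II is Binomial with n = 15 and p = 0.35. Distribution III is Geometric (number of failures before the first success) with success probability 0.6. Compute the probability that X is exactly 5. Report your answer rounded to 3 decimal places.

0.109

Conditional on each component, P(X = 5): I: 0.0903974; II: 0.212339; III: 0.006144.
By total probability, P(X = 5) = 0.19·0.0903974 + 0.42·0.212339 + 0.39·0.006144 = 0.108754.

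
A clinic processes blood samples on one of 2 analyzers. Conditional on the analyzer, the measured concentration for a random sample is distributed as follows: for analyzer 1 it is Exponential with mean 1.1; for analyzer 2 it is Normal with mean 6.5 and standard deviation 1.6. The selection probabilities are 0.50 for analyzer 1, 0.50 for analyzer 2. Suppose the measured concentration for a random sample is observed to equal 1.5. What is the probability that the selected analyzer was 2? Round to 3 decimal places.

0.008

Likelihoods f(1.5 | ·): 1: 0.232481; 2: 0.00188891.
Posterior ∝ prior × likelihood. Numerator for 2: 0.5·0.00188891 = 0.000944456.
Normalizing constant: 0.5·0.232481 + 0.5·0.00188891 = 0.117185.
P(2 | observation) = 0.000944456 / 0.117185 = 0.00805953.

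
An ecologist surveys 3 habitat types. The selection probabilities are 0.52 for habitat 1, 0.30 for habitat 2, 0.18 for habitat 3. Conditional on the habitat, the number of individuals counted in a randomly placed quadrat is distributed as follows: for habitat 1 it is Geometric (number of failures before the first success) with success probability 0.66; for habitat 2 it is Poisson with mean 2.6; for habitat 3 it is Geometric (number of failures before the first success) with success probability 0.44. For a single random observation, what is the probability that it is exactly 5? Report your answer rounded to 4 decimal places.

Conditional on each habitat, P(X = 5): 1: 0.00299874; 2: 0.0735394; 3: 0.0242322.
By total probability, P(X = 5) = 0.52·0.00299874 + 0.3·0.0735394 + 0.18·0.0242322 = 0.0279829.

0.0280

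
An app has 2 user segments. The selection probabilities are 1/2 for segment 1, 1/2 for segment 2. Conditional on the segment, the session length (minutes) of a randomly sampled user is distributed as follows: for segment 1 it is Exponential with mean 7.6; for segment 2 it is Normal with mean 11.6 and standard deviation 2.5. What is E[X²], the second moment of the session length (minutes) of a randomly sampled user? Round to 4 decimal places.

For each component E[X²] = Var + (mean)², giving 1: 115.52; 2: 140.81.
Overall E[X²] = 0.5·115.52 + 0.5·140.81 = 128.165.

128.1650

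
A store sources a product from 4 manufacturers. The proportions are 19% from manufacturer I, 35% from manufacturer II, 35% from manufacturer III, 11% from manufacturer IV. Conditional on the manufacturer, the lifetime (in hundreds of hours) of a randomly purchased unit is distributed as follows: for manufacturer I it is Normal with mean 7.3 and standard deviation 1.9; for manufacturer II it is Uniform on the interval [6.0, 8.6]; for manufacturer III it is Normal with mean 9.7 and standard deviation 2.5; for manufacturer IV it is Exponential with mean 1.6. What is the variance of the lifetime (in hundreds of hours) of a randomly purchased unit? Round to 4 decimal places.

Per component, I: μ=7.3, E[X²]=56.9; II: μ=7.3, E[X²]=53.8533; III: μ=9.7, E[X²]=100.34; IV: μ=1.6, E[X²]=5.12.
E[X] = 0.19·7.3 + 0.35·7.3 + 0.35·9.7 + 0.11·1.6 = 7.513.
E[X²] = 0.19·56.9 + 0.35·53.8533 + 0.35·100.34 + 0.11·5.12 = 65.3419.
Var(X) = E[X²] − (E[X])² = 65.3419 − 56.4452 = 8.8967.

8.8967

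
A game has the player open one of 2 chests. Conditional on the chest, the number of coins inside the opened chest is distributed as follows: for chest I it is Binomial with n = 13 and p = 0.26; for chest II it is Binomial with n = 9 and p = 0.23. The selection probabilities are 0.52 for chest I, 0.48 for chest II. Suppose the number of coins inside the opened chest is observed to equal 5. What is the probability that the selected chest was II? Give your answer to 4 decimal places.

Likelihoods P(X=5 | ·): I: 0.137499; II: 0.0285084.
Posterior ∝ prior × likelihood. Numerator for II: 0.48·0.0285084 = 0.013684.
Normalizing constant: 0.52·0.137499 + 0.48·0.0285084 = 0.0851834.
P(II | observation) = 0.013684 / 0.0851834 = 0.160642.

0.1606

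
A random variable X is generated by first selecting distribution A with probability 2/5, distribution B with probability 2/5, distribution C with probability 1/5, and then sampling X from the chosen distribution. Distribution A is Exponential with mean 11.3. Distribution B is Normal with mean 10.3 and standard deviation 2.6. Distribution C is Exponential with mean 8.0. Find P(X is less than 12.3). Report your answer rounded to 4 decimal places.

Conditional on each component, P(X < 12.3): A: 0.663277; B: 0.779122; C: 0.785082.
By total probability, P(X < 12.3) = 0.4·0.663277 + 0.4·0.779122 + 0.2·0.785082 = 0.733976.

0.7340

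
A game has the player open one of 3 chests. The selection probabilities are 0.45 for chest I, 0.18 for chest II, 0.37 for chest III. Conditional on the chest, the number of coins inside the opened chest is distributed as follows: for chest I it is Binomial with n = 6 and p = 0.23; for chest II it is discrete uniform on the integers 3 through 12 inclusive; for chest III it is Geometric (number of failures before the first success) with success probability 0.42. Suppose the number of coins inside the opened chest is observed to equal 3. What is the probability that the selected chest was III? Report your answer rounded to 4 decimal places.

Likelihoods P(X=3 | ·): I: 0.111093; II: 0.1; III: 0.081947.
Posterior ∝ prior × likelihood. Numerator for III: 0.37·0.081947 = 0.0303204.
Normalizing constant: 0.45·0.111093 + 0.18·0.1 + 0.37·0.081947 = 0.0983121.
P(III | observation) = 0.0303204 / 0.0983121 = 0.30841.

0.3084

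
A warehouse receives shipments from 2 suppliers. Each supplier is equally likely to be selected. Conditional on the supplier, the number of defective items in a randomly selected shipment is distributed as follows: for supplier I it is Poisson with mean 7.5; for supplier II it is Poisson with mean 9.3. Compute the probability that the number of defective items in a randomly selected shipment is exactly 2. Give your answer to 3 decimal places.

Conditional on each supplier, P(X = 2): I: 0.0155555; II: 0.00395364.
By total probability, P(X = 2) = 0.5·0.0155555 + 0.5·0.00395364 = 0.00975457.

0.010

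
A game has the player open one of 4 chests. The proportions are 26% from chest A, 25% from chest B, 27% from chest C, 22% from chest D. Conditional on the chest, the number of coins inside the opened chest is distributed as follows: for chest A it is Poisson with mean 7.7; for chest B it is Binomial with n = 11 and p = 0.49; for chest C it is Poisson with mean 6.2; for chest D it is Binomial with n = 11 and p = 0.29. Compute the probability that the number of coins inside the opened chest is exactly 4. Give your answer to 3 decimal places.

Conditional on each chest, P(X = 4): A: 0.0663261; B: 0.170722; C: 0.124948; D: 0.212283.
By total probability, P(X = 4) = 0.26·0.0663261 + 0.25·0.170722 + 0.27·0.124948 + 0.22·0.212283 = 0.140363.

0.140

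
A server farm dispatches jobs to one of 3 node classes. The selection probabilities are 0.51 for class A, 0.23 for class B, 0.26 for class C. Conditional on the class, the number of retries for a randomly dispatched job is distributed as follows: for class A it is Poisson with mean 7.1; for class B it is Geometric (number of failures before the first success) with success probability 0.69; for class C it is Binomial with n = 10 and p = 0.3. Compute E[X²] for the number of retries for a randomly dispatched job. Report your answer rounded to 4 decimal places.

For each component E[X²] = Var + (mean)², giving A: 57.51; B: 0.852972; C: 11.1.
Overall E[X²] = 0.51·57.51 + 0.23·0.852972 + 0.26·11.1 = 32.4123.

32.4123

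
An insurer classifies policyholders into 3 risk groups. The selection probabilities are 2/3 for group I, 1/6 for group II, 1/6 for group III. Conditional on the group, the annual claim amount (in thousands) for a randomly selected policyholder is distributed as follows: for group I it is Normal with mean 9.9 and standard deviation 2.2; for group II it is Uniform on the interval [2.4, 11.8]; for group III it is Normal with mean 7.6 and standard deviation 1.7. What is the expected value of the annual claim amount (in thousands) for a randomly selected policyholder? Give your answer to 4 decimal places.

9.0500

Component means — I: 9.9; II: 7.1; III: 7.6.
E[X] = 0.666667·9.9 + 0.166667·7.1 + 0.166667·7.6 = 9.05.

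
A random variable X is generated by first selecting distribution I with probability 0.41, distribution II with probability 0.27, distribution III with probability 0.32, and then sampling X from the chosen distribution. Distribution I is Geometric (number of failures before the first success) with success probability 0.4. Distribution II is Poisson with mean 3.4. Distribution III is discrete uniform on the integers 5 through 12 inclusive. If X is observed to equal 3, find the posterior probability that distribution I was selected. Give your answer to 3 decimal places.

0.375

Likelihoods P(X=3 | ·): I: 0.0864; II: 0.218617; III: 0.
Posterior ∝ prior × likelihood. Numerator for I: 0.41·0.0864 = 0.035424.
Normalizing constant: 0.41·0.0864 + 0.27·0.218617 + 0.32·0 = 0.0944506.
P(I | observation) = 0.035424 / 0.0944506 = 0.375053.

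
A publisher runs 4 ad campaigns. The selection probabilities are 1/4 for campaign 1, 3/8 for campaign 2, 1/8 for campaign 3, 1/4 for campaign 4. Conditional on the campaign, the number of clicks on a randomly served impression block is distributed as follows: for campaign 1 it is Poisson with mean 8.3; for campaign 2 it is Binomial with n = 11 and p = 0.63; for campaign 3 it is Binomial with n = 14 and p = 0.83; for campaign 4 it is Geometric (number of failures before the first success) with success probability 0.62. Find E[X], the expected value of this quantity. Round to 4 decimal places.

6.2795

Component means — 1: 8.3; 2: 6.93; 3: 11.62; 4: 0.612903.
E[X] = 0.25·8.3 + 0.375·6.93 + 0.125·11.62 + 0.25·0.612903 = 6.27948.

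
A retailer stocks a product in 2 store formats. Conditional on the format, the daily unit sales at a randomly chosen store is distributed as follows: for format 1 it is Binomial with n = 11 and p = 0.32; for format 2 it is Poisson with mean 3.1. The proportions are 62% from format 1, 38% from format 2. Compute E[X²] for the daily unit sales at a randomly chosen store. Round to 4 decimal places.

13.9959

For each component E[X²] = Var + (mean)², giving 1: 14.784; 2: 12.71.
Overall E[X²] = 0.62·14.784 + 0.38·12.71 = 13.9959.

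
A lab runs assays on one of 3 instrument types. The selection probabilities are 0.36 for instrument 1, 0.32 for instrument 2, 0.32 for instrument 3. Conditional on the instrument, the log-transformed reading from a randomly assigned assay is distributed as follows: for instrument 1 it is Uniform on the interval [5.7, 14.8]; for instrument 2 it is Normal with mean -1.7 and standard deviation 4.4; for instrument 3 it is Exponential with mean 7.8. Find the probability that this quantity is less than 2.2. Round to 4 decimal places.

Conditional on each instrument, P(X < 2.2): 1: 0; 2: 0.812289; 3: 0.245765.
By total probability, P(X < 2.2) = 0.36·0 + 0.32·0.812289 + 0.32·0.245765 = 0.338577.

0.3386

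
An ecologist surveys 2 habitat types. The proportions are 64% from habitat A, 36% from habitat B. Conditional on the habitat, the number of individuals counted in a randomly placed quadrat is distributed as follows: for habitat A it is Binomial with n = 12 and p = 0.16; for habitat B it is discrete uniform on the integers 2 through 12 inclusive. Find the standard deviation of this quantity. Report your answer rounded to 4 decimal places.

3.2524

Per component, A: μ=1.92, E[X²]=5.2992; B: μ=7, E[X²]=59.
E[X] = 0.64·1.92 + 0.36·7 = 3.7488.
E[X²] = 0.64·5.2992 + 0.36·59 = 24.6315.
Var(X) = E[X²] − (E[X])² = 24.6315 − 14.0535 = 10.578.
SD(X) = √10.578 = 3.25238.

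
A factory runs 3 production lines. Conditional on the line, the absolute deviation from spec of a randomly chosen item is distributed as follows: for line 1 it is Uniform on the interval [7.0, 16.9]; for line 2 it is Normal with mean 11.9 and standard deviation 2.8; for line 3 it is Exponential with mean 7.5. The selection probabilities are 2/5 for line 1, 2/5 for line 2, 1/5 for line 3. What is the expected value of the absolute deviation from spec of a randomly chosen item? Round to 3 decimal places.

Component means — 1: 11.95; 2: 11.9; 3: 7.5.
E[X] = 0.4·11.95 + 0.4·11.9 + 0.2·7.5 = 11.04.

11.040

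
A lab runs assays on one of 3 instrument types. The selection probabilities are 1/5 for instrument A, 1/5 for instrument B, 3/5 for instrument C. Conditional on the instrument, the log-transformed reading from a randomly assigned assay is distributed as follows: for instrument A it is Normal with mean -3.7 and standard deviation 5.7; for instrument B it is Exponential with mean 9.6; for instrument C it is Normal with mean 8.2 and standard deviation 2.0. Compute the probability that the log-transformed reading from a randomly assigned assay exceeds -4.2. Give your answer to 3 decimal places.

Conditional on each instrument, P(X > -4.2): A: 0.53495; B: 1; C: 1.
By total probability, P(X > -4.2) = 0.2·0.53495 + 0.2·1 + 0.6·1 = 0.90699.

0.907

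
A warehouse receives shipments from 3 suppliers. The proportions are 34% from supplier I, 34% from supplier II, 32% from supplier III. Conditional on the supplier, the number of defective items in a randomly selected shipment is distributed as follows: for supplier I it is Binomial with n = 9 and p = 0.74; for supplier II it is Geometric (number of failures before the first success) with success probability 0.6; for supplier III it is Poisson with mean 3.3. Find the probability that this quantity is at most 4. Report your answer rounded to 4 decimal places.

0.6000

Conditional on each supplier, P(X ≤ 4): I: 0.0571345; II: 0.98976; III: 0.76259.
By total probability, P(X ≤ 4) = 0.34·0.0571345 + 0.34·0.98976 + 0.32·0.76259 = 0.599973.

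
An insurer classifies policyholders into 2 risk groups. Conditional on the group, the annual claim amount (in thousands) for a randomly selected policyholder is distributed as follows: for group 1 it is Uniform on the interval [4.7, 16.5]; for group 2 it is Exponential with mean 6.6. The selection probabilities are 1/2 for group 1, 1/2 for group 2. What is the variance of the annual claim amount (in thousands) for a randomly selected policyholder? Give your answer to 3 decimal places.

Per component, 1: μ=10.6, E[X²]=123.963; 2: μ=6.6, E[X²]=87.12.
E[X] = 0.5·10.6 + 0.5·6.6 = 8.6.
E[X²] = 0.5·123.963 + 0.5·87.12 = 105.542.
Var(X) = E[X²] − (E[X])² = 105.542 − 73.96 = 31.5817.

31.582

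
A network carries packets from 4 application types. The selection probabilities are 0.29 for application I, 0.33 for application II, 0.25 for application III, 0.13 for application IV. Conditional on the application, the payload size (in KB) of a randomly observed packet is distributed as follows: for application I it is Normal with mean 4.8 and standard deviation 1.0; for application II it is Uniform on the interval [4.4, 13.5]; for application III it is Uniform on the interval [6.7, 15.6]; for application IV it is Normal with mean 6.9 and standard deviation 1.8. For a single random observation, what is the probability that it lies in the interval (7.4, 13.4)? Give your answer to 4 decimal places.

0.4382

Conditional on each application, P(7.4 < X < 13.4): I: 0.00466119; II: 0.659341; III: 0.674157; IV: 0.390439.
By total probability, P(7.4 < X < 13.4) = 0.29·0.00466119 + 0.33·0.659341 + 0.25·0.674157 + 0.13·0.390439 = 0.438231.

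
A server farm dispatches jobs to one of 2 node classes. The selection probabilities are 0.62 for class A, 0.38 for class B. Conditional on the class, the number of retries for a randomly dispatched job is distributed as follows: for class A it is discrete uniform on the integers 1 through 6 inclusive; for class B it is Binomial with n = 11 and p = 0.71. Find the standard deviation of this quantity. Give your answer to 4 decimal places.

2.6543

Per component, A: μ=3.5, E[X²]=15.1667; B: μ=7.81, E[X²]=63.261.
E[X] = 0.62·3.5 + 0.38·7.81 = 5.1378.
E[X²] = 0.62·15.1667 + 0.38·63.261 = 33.4425.
Var(X) = E[X²] − (E[X])² = 33.4425 − 26.397 = 7.04552.
SD(X) = √7.04552 = 2.65434.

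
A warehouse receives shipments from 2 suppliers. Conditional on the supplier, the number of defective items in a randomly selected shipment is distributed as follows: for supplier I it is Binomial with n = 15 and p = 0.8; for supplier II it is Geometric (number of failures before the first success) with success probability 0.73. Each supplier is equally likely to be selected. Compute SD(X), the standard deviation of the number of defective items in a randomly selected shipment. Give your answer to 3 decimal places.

Per component, I: μ=12, E[X²]=146.4; II: μ=0.369863, E[X²]=0.64346.
E[X] = 0.5·12 + 0.5·0.369863 = 6.18493.
E[X²] = 0.5·146.4 + 0.5·0.64346 = 73.5217.
Var(X) = E[X²] − (E[X])² = 73.5217 − 38.2534 = 35.2684.
SD(X) = √35.2684 = 5.93872.

5.939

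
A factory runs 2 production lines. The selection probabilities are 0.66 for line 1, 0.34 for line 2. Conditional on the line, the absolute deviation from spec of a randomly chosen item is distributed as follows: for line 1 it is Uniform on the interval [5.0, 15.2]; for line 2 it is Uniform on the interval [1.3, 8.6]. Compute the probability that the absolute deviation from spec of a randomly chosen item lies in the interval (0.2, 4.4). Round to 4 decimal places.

0.1444

Conditional on each line, P(0.2 < X < 4.4): 1: 0; 2: 0.424658.
By total probability, P(0.2 < X < 4.4) = 0.66·0 + 0.34·0.424658 = 0.144384.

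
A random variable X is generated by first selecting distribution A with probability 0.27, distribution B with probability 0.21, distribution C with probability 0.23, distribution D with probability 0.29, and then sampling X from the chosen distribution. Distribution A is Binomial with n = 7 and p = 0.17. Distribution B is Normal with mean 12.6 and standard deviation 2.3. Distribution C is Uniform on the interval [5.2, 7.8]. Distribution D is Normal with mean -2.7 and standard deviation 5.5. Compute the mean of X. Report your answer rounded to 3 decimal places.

Component means — A: 1.19; B: 12.6; C: 6.5; D: -2.7.
E[X] = 0.27·1.19 + 0.21·12.6 + 0.23·6.5 + 0.29·-2.7 = 3.6793.

3.679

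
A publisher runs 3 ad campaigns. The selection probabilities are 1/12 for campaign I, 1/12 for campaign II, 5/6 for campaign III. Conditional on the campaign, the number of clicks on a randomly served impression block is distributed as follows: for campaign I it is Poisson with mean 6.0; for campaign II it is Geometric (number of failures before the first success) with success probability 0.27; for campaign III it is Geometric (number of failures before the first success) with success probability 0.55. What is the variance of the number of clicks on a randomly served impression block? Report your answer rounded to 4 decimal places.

4.7612

Per component, I: μ=6, E[X²]=42; II: μ=2.7037, E[X²]=17.3237; III: μ=0.818182, E[X²]=2.15702.
E[X] = 0.0833333·6 + 0.0833333·2.7037 + 0.833333·0.818182 = 1.40713.
E[X²] = 0.0833333·42 + 0.0833333·17.3237 + 0.833333·2.15702 = 6.74116.
Var(X) = E[X²] − (E[X])² = 6.74116 − 1.98001 = 4.76116.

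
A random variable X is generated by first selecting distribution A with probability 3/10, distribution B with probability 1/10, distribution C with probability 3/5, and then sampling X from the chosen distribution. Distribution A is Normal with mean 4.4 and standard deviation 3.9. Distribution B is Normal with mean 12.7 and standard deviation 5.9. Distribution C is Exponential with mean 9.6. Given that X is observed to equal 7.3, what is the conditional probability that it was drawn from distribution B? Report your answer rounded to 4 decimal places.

Likelihoods f(7.3 | ·): A: 0.0775853; B: 0.0444791; C: 0.048695.
Posterior ∝ prior × likelihood. Numerator for B: 0.1·0.0444791 = 0.00444791.
Normalizing constant: 0.3·0.0775853 + 0.1·0.0444791 + 0.6·0.048695 = 0.0569405.
P(B | observation) = 0.00444791 / 0.0569405 = 0.0781151.

0.0781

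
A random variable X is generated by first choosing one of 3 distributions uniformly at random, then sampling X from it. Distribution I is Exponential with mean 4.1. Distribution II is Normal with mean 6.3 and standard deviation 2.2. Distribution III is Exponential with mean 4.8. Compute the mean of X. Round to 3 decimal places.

Component means — I: 4.1; II: 6.3; III: 4.8.
E[X] = 0.333333·4.1 + 0.333333·6.3 + 0.333333·4.8 = 5.06667.

5.067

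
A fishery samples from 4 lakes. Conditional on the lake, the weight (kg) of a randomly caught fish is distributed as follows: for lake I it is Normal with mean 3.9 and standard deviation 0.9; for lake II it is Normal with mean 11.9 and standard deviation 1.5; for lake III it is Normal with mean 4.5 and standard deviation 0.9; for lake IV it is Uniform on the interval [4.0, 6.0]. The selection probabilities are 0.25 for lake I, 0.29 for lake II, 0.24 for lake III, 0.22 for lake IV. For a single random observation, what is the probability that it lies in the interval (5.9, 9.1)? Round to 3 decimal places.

Conditional on each lake, P(5.9 < X < 9.1): I: 0.0131341; II: 0.0309424; III: 0.0599067; IV: 0.05.
By total probability, P(5.9 < X < 9.1) = 0.25·0.0131341 + 0.29·0.0309424 + 0.24·0.0599067 + 0.22·0.05 = 0.0376345.

0.038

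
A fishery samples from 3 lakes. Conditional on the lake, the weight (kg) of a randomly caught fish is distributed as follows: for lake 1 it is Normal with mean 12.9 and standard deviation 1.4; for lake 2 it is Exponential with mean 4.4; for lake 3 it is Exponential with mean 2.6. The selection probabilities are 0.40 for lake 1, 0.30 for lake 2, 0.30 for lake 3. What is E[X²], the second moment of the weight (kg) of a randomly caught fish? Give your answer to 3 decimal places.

For each component E[X²] = Var + (mean)², giving 1: 168.37; 2: 38.72; 3: 13.52.
Overall E[X²] = 0.4·168.37 + 0.3·38.72 + 0.3·13.52 = 83.02.

83.020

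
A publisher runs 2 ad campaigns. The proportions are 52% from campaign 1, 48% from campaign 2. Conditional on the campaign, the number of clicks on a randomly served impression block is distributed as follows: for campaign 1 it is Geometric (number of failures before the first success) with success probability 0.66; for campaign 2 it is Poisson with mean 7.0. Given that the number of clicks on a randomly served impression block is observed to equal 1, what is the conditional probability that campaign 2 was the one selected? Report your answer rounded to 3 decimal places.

0.026

Likelihoods P(X=1 | ·): 1: 0.2244; 2: 0.00638317.
Posterior ∝ prior × likelihood. Numerator for 2: 0.48·0.00638317 = 0.00306392.
Normalizing constant: 0.52·0.2244 + 0.48·0.00638317 = 0.119752.
P(2 | observation) = 0.00306392 / 0.119752 = 0.0255856.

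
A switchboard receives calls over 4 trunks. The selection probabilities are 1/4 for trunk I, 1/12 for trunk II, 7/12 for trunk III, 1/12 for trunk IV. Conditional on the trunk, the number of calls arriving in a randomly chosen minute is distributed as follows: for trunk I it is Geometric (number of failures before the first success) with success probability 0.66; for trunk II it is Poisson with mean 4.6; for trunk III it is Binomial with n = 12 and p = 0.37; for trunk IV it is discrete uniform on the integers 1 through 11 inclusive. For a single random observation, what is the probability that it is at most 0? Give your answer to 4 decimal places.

Conditional on each trunk, P(X ≤ 0): I: 0.66; II: 0.0100518; III: 0.00390919; IV: 0.
By total probability, P(X ≤ 0) = 0.25·0.66 + 0.0833333·0.0100518 + 0.583333·0.00390919 + 0.0833333·0 = 0.168118.

0.1681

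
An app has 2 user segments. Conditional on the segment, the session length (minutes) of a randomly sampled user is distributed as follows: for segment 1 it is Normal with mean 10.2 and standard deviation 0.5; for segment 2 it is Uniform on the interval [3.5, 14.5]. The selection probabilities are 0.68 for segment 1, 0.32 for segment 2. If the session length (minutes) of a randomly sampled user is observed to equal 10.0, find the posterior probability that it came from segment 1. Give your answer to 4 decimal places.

Likelihoods f(10.0 | ·): 1: 0.73654; 2: 0.0909091.
Posterior ∝ prior × likelihood. Numerator for 1: 0.68·0.73654 = 0.500847.
Normalizing constant: 0.68·0.73654 + 0.32·0.0909091 = 0.529938.
P(1 | observation) = 0.500847 / 0.529938 = 0.945105.

0.9451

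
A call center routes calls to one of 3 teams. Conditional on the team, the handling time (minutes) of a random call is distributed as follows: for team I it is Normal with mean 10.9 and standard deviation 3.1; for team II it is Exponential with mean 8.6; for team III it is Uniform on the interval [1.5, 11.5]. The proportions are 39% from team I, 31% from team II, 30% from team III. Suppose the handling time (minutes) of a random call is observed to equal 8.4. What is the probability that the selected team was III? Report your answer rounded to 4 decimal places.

0.3758

Likelihoods f(8.4 | ·): I: 0.0929659; II: 0.0437831; III: 0.1.
Posterior ∝ prior × likelihood. Numerator for III: 0.3·0.1 = 0.03.
Normalizing constant: 0.39·0.0929659 + 0.31·0.0437831 + 0.3·0.1 = 0.0798295.
P(III | observation) = 0.03 / 0.0798295 = 0.375801.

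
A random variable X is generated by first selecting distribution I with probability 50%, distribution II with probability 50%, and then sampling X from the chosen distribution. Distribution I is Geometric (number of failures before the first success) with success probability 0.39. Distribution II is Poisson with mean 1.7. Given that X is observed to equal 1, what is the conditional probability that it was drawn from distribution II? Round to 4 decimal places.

Likelihoods P(X=1 | ·): I: 0.2379; II: 0.310562.
Posterior ∝ prior × likelihood. Numerator for II: 0.5·0.310562 = 0.155281.
Normalizing constant: 0.5·0.2379 + 0.5·0.310562 = 0.274231.
P(II | observation) = 0.155281 / 0.274231 = 0.566242.

0.5662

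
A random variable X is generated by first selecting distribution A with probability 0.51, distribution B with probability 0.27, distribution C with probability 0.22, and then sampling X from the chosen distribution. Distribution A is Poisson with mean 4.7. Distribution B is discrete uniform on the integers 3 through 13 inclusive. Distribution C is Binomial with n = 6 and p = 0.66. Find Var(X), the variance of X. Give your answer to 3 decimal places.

Per component, A: μ=4.7, E[X²]=26.79; B: μ=8, E[X²]=74; C: μ=3.96, E[X²]=17.028.
E[X] = 0.51·4.7 + 0.27·8 + 0.22·3.96 = 5.4282.
E[X²] = 0.51·26.79 + 0.27·74 + 0.22·17.028 = 37.3891.
Var(X) = E[X²] − (E[X])² = 37.3891 − 29.4654 = 7.9237.

7.924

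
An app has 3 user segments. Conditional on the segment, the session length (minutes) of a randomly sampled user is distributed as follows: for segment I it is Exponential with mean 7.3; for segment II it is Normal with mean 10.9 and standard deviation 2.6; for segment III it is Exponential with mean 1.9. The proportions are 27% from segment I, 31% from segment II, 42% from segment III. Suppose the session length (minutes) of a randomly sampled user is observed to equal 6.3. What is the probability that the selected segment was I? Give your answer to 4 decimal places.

Likelihoods f(6.3 | ·): I: 0.057793; II: 0.0320795; III: 0.0191081.
Posterior ∝ prior × likelihood. Numerator for I: 0.27·0.057793 = 0.0156041.
Normalizing constant: 0.27·0.057793 + 0.31·0.0320795 + 0.42·0.0191081 = 0.0335741.
P(I | observation) = 0.0156041 / 0.0335741 = 0.464766.

0.4648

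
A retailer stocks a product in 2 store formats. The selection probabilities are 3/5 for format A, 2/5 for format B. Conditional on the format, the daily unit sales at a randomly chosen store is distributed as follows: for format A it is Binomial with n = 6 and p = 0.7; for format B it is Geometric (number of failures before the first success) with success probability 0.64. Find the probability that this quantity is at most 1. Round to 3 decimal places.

Conditional on each format, P(X ≤ 1): A: 0.010935; B: 0.8704.
By total probability, P(X ≤ 1) = 0.6·0.010935 + 0.4·0.8704 = 0.354721.

0.355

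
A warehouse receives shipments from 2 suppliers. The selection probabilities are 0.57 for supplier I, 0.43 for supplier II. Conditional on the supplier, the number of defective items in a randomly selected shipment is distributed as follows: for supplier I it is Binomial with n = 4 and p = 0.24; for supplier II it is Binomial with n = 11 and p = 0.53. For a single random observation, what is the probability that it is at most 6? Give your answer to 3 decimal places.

0.851

Conditional on each supplier, P(X ≤ 6): I: 1; II: 0.654122.
By total probability, P(X ≤ 6) = 0.57·1 + 0.43·0.654122 = 0.851272.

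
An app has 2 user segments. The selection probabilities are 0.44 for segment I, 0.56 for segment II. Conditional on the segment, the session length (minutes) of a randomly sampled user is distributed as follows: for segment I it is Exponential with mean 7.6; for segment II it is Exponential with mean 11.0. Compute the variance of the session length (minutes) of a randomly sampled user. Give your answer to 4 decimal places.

96.0228

Per component, I: μ=7.6, E[X²]=115.52; II: μ=11, E[X²]=242.
E[X] = 0.44·7.6 + 0.56·11 = 9.504.
E[X²] = 0.44·115.52 + 0.56·242 = 186.349.
Var(X) = E[X²] − (E[X])² = 186.349 − 90.326 = 96.0228.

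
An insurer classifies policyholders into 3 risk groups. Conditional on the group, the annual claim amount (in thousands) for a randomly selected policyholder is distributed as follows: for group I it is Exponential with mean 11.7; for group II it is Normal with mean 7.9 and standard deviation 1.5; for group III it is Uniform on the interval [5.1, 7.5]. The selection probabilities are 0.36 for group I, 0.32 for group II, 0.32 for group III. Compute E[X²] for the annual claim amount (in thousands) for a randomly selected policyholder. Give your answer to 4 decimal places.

For each component E[X²] = Var + (mean)², giving I: 273.78; II: 64.66; III: 40.17.
Overall E[X²] = 0.36·273.78 + 0.32·64.66 + 0.32·40.17 = 132.106.

132.1064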